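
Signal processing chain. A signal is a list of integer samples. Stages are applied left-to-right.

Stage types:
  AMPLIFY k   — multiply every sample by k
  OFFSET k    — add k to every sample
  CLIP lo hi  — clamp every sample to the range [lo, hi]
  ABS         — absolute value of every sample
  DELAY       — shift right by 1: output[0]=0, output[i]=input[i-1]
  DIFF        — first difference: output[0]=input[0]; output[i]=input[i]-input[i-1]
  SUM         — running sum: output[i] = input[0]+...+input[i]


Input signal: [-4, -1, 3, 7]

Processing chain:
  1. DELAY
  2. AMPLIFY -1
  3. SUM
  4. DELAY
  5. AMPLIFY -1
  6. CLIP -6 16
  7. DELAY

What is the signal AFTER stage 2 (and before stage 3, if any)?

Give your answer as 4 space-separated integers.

Answer: 0 4 1 -3

Derivation:
Input: [-4, -1, 3, 7]
Stage 1 (DELAY): [0, -4, -1, 3] = [0, -4, -1, 3] -> [0, -4, -1, 3]
Stage 2 (AMPLIFY -1): 0*-1=0, -4*-1=4, -1*-1=1, 3*-1=-3 -> [0, 4, 1, -3]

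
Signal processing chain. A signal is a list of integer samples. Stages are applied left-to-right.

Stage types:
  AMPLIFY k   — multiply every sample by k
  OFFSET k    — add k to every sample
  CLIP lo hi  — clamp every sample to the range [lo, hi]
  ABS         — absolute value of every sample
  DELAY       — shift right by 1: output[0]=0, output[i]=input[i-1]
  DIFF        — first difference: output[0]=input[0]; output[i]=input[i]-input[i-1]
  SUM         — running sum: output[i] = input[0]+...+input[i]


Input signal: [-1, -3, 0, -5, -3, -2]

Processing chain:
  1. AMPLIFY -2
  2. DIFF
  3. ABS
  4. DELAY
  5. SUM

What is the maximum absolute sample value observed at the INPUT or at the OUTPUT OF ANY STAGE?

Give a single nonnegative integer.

Answer: 26

Derivation:
Input: [-1, -3, 0, -5, -3, -2] (max |s|=5)
Stage 1 (AMPLIFY -2): -1*-2=2, -3*-2=6, 0*-2=0, -5*-2=10, -3*-2=6, -2*-2=4 -> [2, 6, 0, 10, 6, 4] (max |s|=10)
Stage 2 (DIFF): s[0]=2, 6-2=4, 0-6=-6, 10-0=10, 6-10=-4, 4-6=-2 -> [2, 4, -6, 10, -4, -2] (max |s|=10)
Stage 3 (ABS): |2|=2, |4|=4, |-6|=6, |10|=10, |-4|=4, |-2|=2 -> [2, 4, 6, 10, 4, 2] (max |s|=10)
Stage 4 (DELAY): [0, 2, 4, 6, 10, 4] = [0, 2, 4, 6, 10, 4] -> [0, 2, 4, 6, 10, 4] (max |s|=10)
Stage 5 (SUM): sum[0..0]=0, sum[0..1]=2, sum[0..2]=6, sum[0..3]=12, sum[0..4]=22, sum[0..5]=26 -> [0, 2, 6, 12, 22, 26] (max |s|=26)
Overall max amplitude: 26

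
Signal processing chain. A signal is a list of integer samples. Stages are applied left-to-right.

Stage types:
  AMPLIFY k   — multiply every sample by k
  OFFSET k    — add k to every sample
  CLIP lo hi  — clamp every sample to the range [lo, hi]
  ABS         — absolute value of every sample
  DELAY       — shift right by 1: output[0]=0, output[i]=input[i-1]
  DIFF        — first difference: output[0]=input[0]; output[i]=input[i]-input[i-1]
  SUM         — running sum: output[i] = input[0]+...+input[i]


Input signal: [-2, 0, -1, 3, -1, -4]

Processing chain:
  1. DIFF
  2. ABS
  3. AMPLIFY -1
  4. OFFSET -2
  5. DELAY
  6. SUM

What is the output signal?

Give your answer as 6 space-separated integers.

Answer: 0 -4 -8 -11 -17 -23

Derivation:
Input: [-2, 0, -1, 3, -1, -4]
Stage 1 (DIFF): s[0]=-2, 0--2=2, -1-0=-1, 3--1=4, -1-3=-4, -4--1=-3 -> [-2, 2, -1, 4, -4, -3]
Stage 2 (ABS): |-2|=2, |2|=2, |-1|=1, |4|=4, |-4|=4, |-3|=3 -> [2, 2, 1, 4, 4, 3]
Stage 3 (AMPLIFY -1): 2*-1=-2, 2*-1=-2, 1*-1=-1, 4*-1=-4, 4*-1=-4, 3*-1=-3 -> [-2, -2, -1, -4, -4, -3]
Stage 4 (OFFSET -2): -2+-2=-4, -2+-2=-4, -1+-2=-3, -4+-2=-6, -4+-2=-6, -3+-2=-5 -> [-4, -4, -3, -6, -6, -5]
Stage 5 (DELAY): [0, -4, -4, -3, -6, -6] = [0, -4, -4, -3, -6, -6] -> [0, -4, -4, -3, -6, -6]
Stage 6 (SUM): sum[0..0]=0, sum[0..1]=-4, sum[0..2]=-8, sum[0..3]=-11, sum[0..4]=-17, sum[0..5]=-23 -> [0, -4, -8, -11, -17, -23]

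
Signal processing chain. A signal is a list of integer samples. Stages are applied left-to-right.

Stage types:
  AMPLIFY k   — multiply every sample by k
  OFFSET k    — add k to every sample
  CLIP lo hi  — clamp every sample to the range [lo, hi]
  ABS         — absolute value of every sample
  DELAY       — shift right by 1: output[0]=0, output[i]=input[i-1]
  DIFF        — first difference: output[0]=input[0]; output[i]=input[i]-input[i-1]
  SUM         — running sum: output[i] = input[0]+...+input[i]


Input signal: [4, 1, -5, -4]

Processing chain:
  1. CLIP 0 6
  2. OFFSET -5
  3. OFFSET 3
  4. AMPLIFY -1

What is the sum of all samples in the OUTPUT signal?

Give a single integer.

Answer: 3

Derivation:
Input: [4, 1, -5, -4]
Stage 1 (CLIP 0 6): clip(4,0,6)=4, clip(1,0,6)=1, clip(-5,0,6)=0, clip(-4,0,6)=0 -> [4, 1, 0, 0]
Stage 2 (OFFSET -5): 4+-5=-1, 1+-5=-4, 0+-5=-5, 0+-5=-5 -> [-1, -4, -5, -5]
Stage 3 (OFFSET 3): -1+3=2, -4+3=-1, -5+3=-2, -5+3=-2 -> [2, -1, -2, -2]
Stage 4 (AMPLIFY -1): 2*-1=-2, -1*-1=1, -2*-1=2, -2*-1=2 -> [-2, 1, 2, 2]
Output sum: 3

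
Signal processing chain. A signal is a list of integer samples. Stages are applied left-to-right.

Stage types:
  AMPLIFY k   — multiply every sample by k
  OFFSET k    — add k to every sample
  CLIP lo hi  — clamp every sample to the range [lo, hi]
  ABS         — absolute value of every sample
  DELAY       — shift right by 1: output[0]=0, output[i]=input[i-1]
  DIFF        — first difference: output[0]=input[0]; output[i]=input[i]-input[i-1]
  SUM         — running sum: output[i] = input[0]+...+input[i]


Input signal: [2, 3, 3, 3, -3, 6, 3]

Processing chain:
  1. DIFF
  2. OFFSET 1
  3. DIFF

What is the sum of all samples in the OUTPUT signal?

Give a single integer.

Answer: -2

Derivation:
Input: [2, 3, 3, 3, -3, 6, 3]
Stage 1 (DIFF): s[0]=2, 3-2=1, 3-3=0, 3-3=0, -3-3=-6, 6--3=9, 3-6=-3 -> [2, 1, 0, 0, -6, 9, -3]
Stage 2 (OFFSET 1): 2+1=3, 1+1=2, 0+1=1, 0+1=1, -6+1=-5, 9+1=10, -3+1=-2 -> [3, 2, 1, 1, -5, 10, -2]
Stage 3 (DIFF): s[0]=3, 2-3=-1, 1-2=-1, 1-1=0, -5-1=-6, 10--5=15, -2-10=-12 -> [3, -1, -1, 0, -6, 15, -12]
Output sum: -2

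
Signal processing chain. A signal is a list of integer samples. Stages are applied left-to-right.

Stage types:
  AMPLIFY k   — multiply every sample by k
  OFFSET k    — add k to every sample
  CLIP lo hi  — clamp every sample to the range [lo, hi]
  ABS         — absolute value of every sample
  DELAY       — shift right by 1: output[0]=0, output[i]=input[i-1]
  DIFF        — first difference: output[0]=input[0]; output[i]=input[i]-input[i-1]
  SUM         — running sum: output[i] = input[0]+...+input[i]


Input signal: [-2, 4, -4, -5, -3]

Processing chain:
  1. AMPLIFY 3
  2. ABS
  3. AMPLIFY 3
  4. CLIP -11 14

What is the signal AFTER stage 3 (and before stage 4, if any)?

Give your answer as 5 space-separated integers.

Answer: 18 36 36 45 27

Derivation:
Input: [-2, 4, -4, -5, -3]
Stage 1 (AMPLIFY 3): -2*3=-6, 4*3=12, -4*3=-12, -5*3=-15, -3*3=-9 -> [-6, 12, -12, -15, -9]
Stage 2 (ABS): |-6|=6, |12|=12, |-12|=12, |-15|=15, |-9|=9 -> [6, 12, 12, 15, 9]
Stage 3 (AMPLIFY 3): 6*3=18, 12*3=36, 12*3=36, 15*3=45, 9*3=27 -> [18, 36, 36, 45, 27]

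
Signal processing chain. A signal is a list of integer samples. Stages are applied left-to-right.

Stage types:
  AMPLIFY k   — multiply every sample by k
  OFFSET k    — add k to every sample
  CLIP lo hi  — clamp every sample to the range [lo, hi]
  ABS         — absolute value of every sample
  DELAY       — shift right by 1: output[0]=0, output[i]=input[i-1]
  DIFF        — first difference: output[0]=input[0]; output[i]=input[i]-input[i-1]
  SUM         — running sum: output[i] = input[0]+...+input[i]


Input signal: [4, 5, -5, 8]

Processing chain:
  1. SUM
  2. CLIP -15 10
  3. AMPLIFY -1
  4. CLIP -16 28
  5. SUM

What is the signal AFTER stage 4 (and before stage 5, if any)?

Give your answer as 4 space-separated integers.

Input: [4, 5, -5, 8]
Stage 1 (SUM): sum[0..0]=4, sum[0..1]=9, sum[0..2]=4, sum[0..3]=12 -> [4, 9, 4, 12]
Stage 2 (CLIP -15 10): clip(4,-15,10)=4, clip(9,-15,10)=9, clip(4,-15,10)=4, clip(12,-15,10)=10 -> [4, 9, 4, 10]
Stage 3 (AMPLIFY -1): 4*-1=-4, 9*-1=-9, 4*-1=-4, 10*-1=-10 -> [-4, -9, -4, -10]
Stage 4 (CLIP -16 28): clip(-4,-16,28)=-4, clip(-9,-16,28)=-9, clip(-4,-16,28)=-4, clip(-10,-16,28)=-10 -> [-4, -9, -4, -10]

Answer: -4 -9 -4 -10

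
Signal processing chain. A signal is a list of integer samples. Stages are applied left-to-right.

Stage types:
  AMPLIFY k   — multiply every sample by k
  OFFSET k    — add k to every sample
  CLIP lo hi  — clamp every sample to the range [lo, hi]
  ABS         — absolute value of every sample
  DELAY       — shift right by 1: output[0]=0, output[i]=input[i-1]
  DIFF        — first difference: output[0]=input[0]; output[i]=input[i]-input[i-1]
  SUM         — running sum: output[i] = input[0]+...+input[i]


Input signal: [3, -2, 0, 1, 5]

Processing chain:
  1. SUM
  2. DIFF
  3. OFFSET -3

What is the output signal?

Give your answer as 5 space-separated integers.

Answer: 0 -5 -3 -2 2

Derivation:
Input: [3, -2, 0, 1, 5]
Stage 1 (SUM): sum[0..0]=3, sum[0..1]=1, sum[0..2]=1, sum[0..3]=2, sum[0..4]=7 -> [3, 1, 1, 2, 7]
Stage 2 (DIFF): s[0]=3, 1-3=-2, 1-1=0, 2-1=1, 7-2=5 -> [3, -2, 0, 1, 5]
Stage 3 (OFFSET -3): 3+-3=0, -2+-3=-5, 0+-3=-3, 1+-3=-2, 5+-3=2 -> [0, -5, -3, -2, 2]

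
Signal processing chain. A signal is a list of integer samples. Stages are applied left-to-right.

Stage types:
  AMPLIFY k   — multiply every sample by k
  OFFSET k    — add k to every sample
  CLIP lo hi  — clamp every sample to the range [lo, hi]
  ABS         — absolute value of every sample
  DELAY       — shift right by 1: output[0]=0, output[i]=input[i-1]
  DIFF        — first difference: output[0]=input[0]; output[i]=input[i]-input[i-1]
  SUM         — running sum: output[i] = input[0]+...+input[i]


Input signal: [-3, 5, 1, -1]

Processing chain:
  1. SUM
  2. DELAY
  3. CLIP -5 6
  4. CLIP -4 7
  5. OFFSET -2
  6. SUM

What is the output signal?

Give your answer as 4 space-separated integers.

Input: [-3, 5, 1, -1]
Stage 1 (SUM): sum[0..0]=-3, sum[0..1]=2, sum[0..2]=3, sum[0..3]=2 -> [-3, 2, 3, 2]
Stage 2 (DELAY): [0, -3, 2, 3] = [0, -3, 2, 3] -> [0, -3, 2, 3]
Stage 3 (CLIP -5 6): clip(0,-5,6)=0, clip(-3,-5,6)=-3, clip(2,-5,6)=2, clip(3,-5,6)=3 -> [0, -3, 2, 3]
Stage 4 (CLIP -4 7): clip(0,-4,7)=0, clip(-3,-4,7)=-3, clip(2,-4,7)=2, clip(3,-4,7)=3 -> [0, -3, 2, 3]
Stage 5 (OFFSET -2): 0+-2=-2, -3+-2=-5, 2+-2=0, 3+-2=1 -> [-2, -5, 0, 1]
Stage 6 (SUM): sum[0..0]=-2, sum[0..1]=-7, sum[0..2]=-7, sum[0..3]=-6 -> [-2, -7, -7, -6]

Answer: -2 -7 -7 -6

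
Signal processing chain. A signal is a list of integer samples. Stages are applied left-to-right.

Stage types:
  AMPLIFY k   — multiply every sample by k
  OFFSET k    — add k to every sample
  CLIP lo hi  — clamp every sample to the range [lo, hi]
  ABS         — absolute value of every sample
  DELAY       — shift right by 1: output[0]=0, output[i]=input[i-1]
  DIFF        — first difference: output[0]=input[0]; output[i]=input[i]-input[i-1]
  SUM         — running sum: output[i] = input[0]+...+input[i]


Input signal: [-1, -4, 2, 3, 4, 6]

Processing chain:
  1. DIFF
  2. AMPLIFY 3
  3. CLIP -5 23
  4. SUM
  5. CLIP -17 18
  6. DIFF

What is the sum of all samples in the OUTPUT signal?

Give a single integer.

Answer: 18

Derivation:
Input: [-1, -4, 2, 3, 4, 6]
Stage 1 (DIFF): s[0]=-1, -4--1=-3, 2--4=6, 3-2=1, 4-3=1, 6-4=2 -> [-1, -3, 6, 1, 1, 2]
Stage 2 (AMPLIFY 3): -1*3=-3, -3*3=-9, 6*3=18, 1*3=3, 1*3=3, 2*3=6 -> [-3, -9, 18, 3, 3, 6]
Stage 3 (CLIP -5 23): clip(-3,-5,23)=-3, clip(-9,-5,23)=-5, clip(18,-5,23)=18, clip(3,-5,23)=3, clip(3,-5,23)=3, clip(6,-5,23)=6 -> [-3, -5, 18, 3, 3, 6]
Stage 4 (SUM): sum[0..0]=-3, sum[0..1]=-8, sum[0..2]=10, sum[0..3]=13, sum[0..4]=16, sum[0..5]=22 -> [-3, -8, 10, 13, 16, 22]
Stage 5 (CLIP -17 18): clip(-3,-17,18)=-3, clip(-8,-17,18)=-8, clip(10,-17,18)=10, clip(13,-17,18)=13, clip(16,-17,18)=16, clip(22,-17,18)=18 -> [-3, -8, 10, 13, 16, 18]
Stage 6 (DIFF): s[0]=-3, -8--3=-5, 10--8=18, 13-10=3, 16-13=3, 18-16=2 -> [-3, -5, 18, 3, 3, 2]
Output sum: 18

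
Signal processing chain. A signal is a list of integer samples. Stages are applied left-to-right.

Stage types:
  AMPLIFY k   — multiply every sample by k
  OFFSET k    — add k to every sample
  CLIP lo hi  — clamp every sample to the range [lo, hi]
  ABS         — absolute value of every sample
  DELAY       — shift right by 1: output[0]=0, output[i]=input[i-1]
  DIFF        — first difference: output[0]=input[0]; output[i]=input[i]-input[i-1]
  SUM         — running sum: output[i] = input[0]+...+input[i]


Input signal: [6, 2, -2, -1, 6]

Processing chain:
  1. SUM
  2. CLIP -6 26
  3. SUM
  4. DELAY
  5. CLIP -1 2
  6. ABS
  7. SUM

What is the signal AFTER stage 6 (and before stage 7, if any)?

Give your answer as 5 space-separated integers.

Input: [6, 2, -2, -1, 6]
Stage 1 (SUM): sum[0..0]=6, sum[0..1]=8, sum[0..2]=6, sum[0..3]=5, sum[0..4]=11 -> [6, 8, 6, 5, 11]
Stage 2 (CLIP -6 26): clip(6,-6,26)=6, clip(8,-6,26)=8, clip(6,-6,26)=6, clip(5,-6,26)=5, clip(11,-6,26)=11 -> [6, 8, 6, 5, 11]
Stage 3 (SUM): sum[0..0]=6, sum[0..1]=14, sum[0..2]=20, sum[0..3]=25, sum[0..4]=36 -> [6, 14, 20, 25, 36]
Stage 4 (DELAY): [0, 6, 14, 20, 25] = [0, 6, 14, 20, 25] -> [0, 6, 14, 20, 25]
Stage 5 (CLIP -1 2): clip(0,-1,2)=0, clip(6,-1,2)=2, clip(14,-1,2)=2, clip(20,-1,2)=2, clip(25,-1,2)=2 -> [0, 2, 2, 2, 2]
Stage 6 (ABS): |0|=0, |2|=2, |2|=2, |2|=2, |2|=2 -> [0, 2, 2, 2, 2]

Answer: 0 2 2 2 2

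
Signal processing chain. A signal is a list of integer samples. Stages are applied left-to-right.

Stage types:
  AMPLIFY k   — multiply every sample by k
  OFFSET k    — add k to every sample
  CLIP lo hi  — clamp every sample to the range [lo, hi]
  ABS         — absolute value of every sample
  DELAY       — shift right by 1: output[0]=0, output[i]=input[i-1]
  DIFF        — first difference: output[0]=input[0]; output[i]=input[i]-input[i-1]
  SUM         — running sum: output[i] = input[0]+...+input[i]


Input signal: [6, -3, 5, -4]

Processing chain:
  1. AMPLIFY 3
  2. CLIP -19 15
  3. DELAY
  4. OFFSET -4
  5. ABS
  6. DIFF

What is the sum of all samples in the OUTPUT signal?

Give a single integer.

Answer: 11

Derivation:
Input: [6, -3, 5, -4]
Stage 1 (AMPLIFY 3): 6*3=18, -3*3=-9, 5*3=15, -4*3=-12 -> [18, -9, 15, -12]
Stage 2 (CLIP -19 15): clip(18,-19,15)=15, clip(-9,-19,15)=-9, clip(15,-19,15)=15, clip(-12,-19,15)=-12 -> [15, -9, 15, -12]
Stage 3 (DELAY): [0, 15, -9, 15] = [0, 15, -9, 15] -> [0, 15, -9, 15]
Stage 4 (OFFSET -4): 0+-4=-4, 15+-4=11, -9+-4=-13, 15+-4=11 -> [-4, 11, -13, 11]
Stage 5 (ABS): |-4|=4, |11|=11, |-13|=13, |11|=11 -> [4, 11, 13, 11]
Stage 6 (DIFF): s[0]=4, 11-4=7, 13-11=2, 11-13=-2 -> [4, 7, 2, -2]
Output sum: 11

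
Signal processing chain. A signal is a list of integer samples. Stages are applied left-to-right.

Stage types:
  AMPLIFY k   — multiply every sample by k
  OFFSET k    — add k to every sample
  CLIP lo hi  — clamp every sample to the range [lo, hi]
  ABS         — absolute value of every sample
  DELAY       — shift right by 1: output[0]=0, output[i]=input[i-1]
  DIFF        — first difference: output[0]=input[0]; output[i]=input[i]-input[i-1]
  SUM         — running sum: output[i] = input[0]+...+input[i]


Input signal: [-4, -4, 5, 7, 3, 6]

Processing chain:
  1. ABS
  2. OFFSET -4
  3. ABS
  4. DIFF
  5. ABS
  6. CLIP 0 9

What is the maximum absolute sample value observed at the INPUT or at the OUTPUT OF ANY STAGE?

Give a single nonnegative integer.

Answer: 7

Derivation:
Input: [-4, -4, 5, 7, 3, 6] (max |s|=7)
Stage 1 (ABS): |-4|=4, |-4|=4, |5|=5, |7|=7, |3|=3, |6|=6 -> [4, 4, 5, 7, 3, 6] (max |s|=7)
Stage 2 (OFFSET -4): 4+-4=0, 4+-4=0, 5+-4=1, 7+-4=3, 3+-4=-1, 6+-4=2 -> [0, 0, 1, 3, -1, 2] (max |s|=3)
Stage 3 (ABS): |0|=0, |0|=0, |1|=1, |3|=3, |-1|=1, |2|=2 -> [0, 0, 1, 3, 1, 2] (max |s|=3)
Stage 4 (DIFF): s[0]=0, 0-0=0, 1-0=1, 3-1=2, 1-3=-2, 2-1=1 -> [0, 0, 1, 2, -2, 1] (max |s|=2)
Stage 5 (ABS): |0|=0, |0|=0, |1|=1, |2|=2, |-2|=2, |1|=1 -> [0, 0, 1, 2, 2, 1] (max |s|=2)
Stage 6 (CLIP 0 9): clip(0,0,9)=0, clip(0,0,9)=0, clip(1,0,9)=1, clip(2,0,9)=2, clip(2,0,9)=2, clip(1,0,9)=1 -> [0, 0, 1, 2, 2, 1] (max |s|=2)
Overall max amplitude: 7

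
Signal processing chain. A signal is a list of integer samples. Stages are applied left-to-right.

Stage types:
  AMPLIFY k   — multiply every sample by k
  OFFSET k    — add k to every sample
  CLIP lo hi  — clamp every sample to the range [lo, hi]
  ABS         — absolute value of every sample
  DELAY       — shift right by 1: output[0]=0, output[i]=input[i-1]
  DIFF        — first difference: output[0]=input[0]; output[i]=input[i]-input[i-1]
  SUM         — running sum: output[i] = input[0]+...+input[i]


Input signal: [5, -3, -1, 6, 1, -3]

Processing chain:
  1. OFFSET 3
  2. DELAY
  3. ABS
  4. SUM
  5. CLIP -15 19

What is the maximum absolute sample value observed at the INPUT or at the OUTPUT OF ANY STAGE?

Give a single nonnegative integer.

Answer: 23

Derivation:
Input: [5, -3, -1, 6, 1, -3] (max |s|=6)
Stage 1 (OFFSET 3): 5+3=8, -3+3=0, -1+3=2, 6+3=9, 1+3=4, -3+3=0 -> [8, 0, 2, 9, 4, 0] (max |s|=9)
Stage 2 (DELAY): [0, 8, 0, 2, 9, 4] = [0, 8, 0, 2, 9, 4] -> [0, 8, 0, 2, 9, 4] (max |s|=9)
Stage 3 (ABS): |0|=0, |8|=8, |0|=0, |2|=2, |9|=9, |4|=4 -> [0, 8, 0, 2, 9, 4] (max |s|=9)
Stage 4 (SUM): sum[0..0]=0, sum[0..1]=8, sum[0..2]=8, sum[0..3]=10, sum[0..4]=19, sum[0..5]=23 -> [0, 8, 8, 10, 19, 23] (max |s|=23)
Stage 5 (CLIP -15 19): clip(0,-15,19)=0, clip(8,-15,19)=8, clip(8,-15,19)=8, clip(10,-15,19)=10, clip(19,-15,19)=19, clip(23,-15,19)=19 -> [0, 8, 8, 10, 19, 19] (max |s|=19)
Overall max amplitude: 23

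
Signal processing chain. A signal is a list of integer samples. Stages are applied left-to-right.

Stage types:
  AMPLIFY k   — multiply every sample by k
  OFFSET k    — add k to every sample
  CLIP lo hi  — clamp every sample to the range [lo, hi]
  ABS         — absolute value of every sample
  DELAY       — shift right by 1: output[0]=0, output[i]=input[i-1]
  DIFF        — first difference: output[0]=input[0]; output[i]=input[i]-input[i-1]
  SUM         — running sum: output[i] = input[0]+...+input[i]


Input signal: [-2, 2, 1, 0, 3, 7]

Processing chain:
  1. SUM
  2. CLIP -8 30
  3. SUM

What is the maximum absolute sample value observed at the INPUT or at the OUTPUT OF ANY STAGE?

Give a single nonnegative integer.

Input: [-2, 2, 1, 0, 3, 7] (max |s|=7)
Stage 1 (SUM): sum[0..0]=-2, sum[0..1]=0, sum[0..2]=1, sum[0..3]=1, sum[0..4]=4, sum[0..5]=11 -> [-2, 0, 1, 1, 4, 11] (max |s|=11)
Stage 2 (CLIP -8 30): clip(-2,-8,30)=-2, clip(0,-8,30)=0, clip(1,-8,30)=1, clip(1,-8,30)=1, clip(4,-8,30)=4, clip(11,-8,30)=11 -> [-2, 0, 1, 1, 4, 11] (max |s|=11)
Stage 3 (SUM): sum[0..0]=-2, sum[0..1]=-2, sum[0..2]=-1, sum[0..3]=0, sum[0..4]=4, sum[0..5]=15 -> [-2, -2, -1, 0, 4, 15] (max |s|=15)
Overall max amplitude: 15

Answer: 15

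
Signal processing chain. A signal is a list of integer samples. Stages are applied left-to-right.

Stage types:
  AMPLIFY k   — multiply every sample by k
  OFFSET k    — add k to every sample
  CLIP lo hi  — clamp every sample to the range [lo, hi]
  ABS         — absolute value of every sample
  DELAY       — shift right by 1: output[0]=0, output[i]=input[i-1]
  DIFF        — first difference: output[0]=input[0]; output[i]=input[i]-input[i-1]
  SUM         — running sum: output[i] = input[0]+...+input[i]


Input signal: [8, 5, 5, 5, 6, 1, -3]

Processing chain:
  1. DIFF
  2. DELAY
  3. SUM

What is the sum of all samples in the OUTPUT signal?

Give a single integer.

Answer: 30

Derivation:
Input: [8, 5, 5, 5, 6, 1, -3]
Stage 1 (DIFF): s[0]=8, 5-8=-3, 5-5=0, 5-5=0, 6-5=1, 1-6=-5, -3-1=-4 -> [8, -3, 0, 0, 1, -5, -4]
Stage 2 (DELAY): [0, 8, -3, 0, 0, 1, -5] = [0, 8, -3, 0, 0, 1, -5] -> [0, 8, -3, 0, 0, 1, -5]
Stage 3 (SUM): sum[0..0]=0, sum[0..1]=8, sum[0..2]=5, sum[0..3]=5, sum[0..4]=5, sum[0..5]=6, sum[0..6]=1 -> [0, 8, 5, 5, 5, 6, 1]
Output sum: 30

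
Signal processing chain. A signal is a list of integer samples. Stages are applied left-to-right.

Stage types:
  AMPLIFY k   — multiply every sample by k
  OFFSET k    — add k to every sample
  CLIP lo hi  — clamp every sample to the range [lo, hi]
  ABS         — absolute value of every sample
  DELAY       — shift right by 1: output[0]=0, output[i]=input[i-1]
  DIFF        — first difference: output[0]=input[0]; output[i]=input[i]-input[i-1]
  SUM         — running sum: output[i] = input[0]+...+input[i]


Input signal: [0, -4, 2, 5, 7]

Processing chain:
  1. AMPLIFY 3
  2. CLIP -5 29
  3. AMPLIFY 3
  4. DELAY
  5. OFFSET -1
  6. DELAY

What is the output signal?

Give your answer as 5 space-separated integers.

Input: [0, -4, 2, 5, 7]
Stage 1 (AMPLIFY 3): 0*3=0, -4*3=-12, 2*3=6, 5*3=15, 7*3=21 -> [0, -12, 6, 15, 21]
Stage 2 (CLIP -5 29): clip(0,-5,29)=0, clip(-12,-5,29)=-5, clip(6,-5,29)=6, clip(15,-5,29)=15, clip(21,-5,29)=21 -> [0, -5, 6, 15, 21]
Stage 3 (AMPLIFY 3): 0*3=0, -5*3=-15, 6*3=18, 15*3=45, 21*3=63 -> [0, -15, 18, 45, 63]
Stage 4 (DELAY): [0, 0, -15, 18, 45] = [0, 0, -15, 18, 45] -> [0, 0, -15, 18, 45]
Stage 5 (OFFSET -1): 0+-1=-1, 0+-1=-1, -15+-1=-16, 18+-1=17, 45+-1=44 -> [-1, -1, -16, 17, 44]
Stage 6 (DELAY): [0, -1, -1, -16, 17] = [0, -1, -1, -16, 17] -> [0, -1, -1, -16, 17]

Answer: 0 -1 -1 -16 17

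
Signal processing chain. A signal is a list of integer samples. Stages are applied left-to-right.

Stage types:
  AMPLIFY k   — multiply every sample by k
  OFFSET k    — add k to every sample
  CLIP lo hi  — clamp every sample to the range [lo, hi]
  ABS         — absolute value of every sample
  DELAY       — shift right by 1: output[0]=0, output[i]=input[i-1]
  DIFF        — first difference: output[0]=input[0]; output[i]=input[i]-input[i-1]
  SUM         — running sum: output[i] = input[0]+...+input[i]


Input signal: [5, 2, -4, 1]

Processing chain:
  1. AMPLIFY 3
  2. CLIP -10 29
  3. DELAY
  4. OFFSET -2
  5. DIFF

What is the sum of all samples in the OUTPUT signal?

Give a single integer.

Answer: -12

Derivation:
Input: [5, 2, -4, 1]
Stage 1 (AMPLIFY 3): 5*3=15, 2*3=6, -4*3=-12, 1*3=3 -> [15, 6, -12, 3]
Stage 2 (CLIP -10 29): clip(15,-10,29)=15, clip(6,-10,29)=6, clip(-12,-10,29)=-10, clip(3,-10,29)=3 -> [15, 6, -10, 3]
Stage 3 (DELAY): [0, 15, 6, -10] = [0, 15, 6, -10] -> [0, 15, 6, -10]
Stage 4 (OFFSET -2): 0+-2=-2, 15+-2=13, 6+-2=4, -10+-2=-12 -> [-2, 13, 4, -12]
Stage 5 (DIFF): s[0]=-2, 13--2=15, 4-13=-9, -12-4=-16 -> [-2, 15, -9, -16]
Output sum: -12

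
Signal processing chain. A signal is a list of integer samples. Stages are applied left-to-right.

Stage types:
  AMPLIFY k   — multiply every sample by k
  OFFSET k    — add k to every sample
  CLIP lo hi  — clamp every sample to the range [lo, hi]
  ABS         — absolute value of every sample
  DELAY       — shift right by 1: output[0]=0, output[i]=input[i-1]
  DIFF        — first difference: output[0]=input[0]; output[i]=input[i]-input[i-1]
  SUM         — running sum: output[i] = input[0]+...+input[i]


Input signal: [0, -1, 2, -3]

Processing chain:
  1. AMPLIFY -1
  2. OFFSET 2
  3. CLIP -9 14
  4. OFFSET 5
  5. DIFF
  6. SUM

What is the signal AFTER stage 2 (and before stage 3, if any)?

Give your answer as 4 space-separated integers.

Input: [0, -1, 2, -3]
Stage 1 (AMPLIFY -1): 0*-1=0, -1*-1=1, 2*-1=-2, -3*-1=3 -> [0, 1, -2, 3]
Stage 2 (OFFSET 2): 0+2=2, 1+2=3, -2+2=0, 3+2=5 -> [2, 3, 0, 5]

Answer: 2 3 0 5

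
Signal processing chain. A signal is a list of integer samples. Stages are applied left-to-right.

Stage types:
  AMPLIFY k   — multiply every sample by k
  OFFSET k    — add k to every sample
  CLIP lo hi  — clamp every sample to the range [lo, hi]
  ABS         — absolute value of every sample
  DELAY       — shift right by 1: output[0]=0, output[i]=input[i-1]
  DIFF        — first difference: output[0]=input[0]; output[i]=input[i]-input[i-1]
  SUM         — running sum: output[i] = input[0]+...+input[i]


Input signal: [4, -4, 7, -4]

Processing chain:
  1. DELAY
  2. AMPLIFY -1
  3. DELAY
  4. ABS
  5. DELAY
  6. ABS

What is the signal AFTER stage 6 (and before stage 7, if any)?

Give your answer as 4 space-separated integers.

Answer: 0 0 0 4

Derivation:
Input: [4, -4, 7, -4]
Stage 1 (DELAY): [0, 4, -4, 7] = [0, 4, -4, 7] -> [0, 4, -4, 7]
Stage 2 (AMPLIFY -1): 0*-1=0, 4*-1=-4, -4*-1=4, 7*-1=-7 -> [0, -4, 4, -7]
Stage 3 (DELAY): [0, 0, -4, 4] = [0, 0, -4, 4] -> [0, 0, -4, 4]
Stage 4 (ABS): |0|=0, |0|=0, |-4|=4, |4|=4 -> [0, 0, 4, 4]
Stage 5 (DELAY): [0, 0, 0, 4] = [0, 0, 0, 4] -> [0, 0, 0, 4]
Stage 6 (ABS): |0|=0, |0|=0, |0|=0, |4|=4 -> [0, 0, 0, 4]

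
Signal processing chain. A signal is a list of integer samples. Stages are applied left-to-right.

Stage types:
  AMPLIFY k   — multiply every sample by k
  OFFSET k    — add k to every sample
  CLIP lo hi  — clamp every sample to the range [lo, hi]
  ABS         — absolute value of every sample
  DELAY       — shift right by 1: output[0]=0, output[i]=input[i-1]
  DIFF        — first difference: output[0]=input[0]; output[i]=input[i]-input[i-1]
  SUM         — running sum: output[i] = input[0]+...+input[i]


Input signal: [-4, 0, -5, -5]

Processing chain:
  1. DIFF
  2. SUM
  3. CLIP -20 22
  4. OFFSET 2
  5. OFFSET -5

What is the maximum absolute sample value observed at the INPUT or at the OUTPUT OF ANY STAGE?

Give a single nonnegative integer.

Answer: 8

Derivation:
Input: [-4, 0, -5, -5] (max |s|=5)
Stage 1 (DIFF): s[0]=-4, 0--4=4, -5-0=-5, -5--5=0 -> [-4, 4, -5, 0] (max |s|=5)
Stage 2 (SUM): sum[0..0]=-4, sum[0..1]=0, sum[0..2]=-5, sum[0..3]=-5 -> [-4, 0, -5, -5] (max |s|=5)
Stage 3 (CLIP -20 22): clip(-4,-20,22)=-4, clip(0,-20,22)=0, clip(-5,-20,22)=-5, clip(-5,-20,22)=-5 -> [-4, 0, -5, -5] (max |s|=5)
Stage 4 (OFFSET 2): -4+2=-2, 0+2=2, -5+2=-3, -5+2=-3 -> [-2, 2, -3, -3] (max |s|=3)
Stage 5 (OFFSET -5): -2+-5=-7, 2+-5=-3, -3+-5=-8, -3+-5=-8 -> [-7, -3, -8, -8] (max |s|=8)
Overall max amplitude: 8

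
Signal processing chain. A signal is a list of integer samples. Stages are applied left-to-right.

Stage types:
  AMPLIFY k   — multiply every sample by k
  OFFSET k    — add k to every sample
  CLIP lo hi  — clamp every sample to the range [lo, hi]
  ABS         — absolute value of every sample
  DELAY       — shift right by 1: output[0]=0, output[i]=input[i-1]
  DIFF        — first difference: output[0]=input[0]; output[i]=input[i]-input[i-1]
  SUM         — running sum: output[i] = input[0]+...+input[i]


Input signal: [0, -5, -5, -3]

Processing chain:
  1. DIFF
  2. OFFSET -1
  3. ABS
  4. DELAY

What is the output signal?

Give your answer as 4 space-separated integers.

Answer: 0 1 6 1

Derivation:
Input: [0, -5, -5, -3]
Stage 1 (DIFF): s[0]=0, -5-0=-5, -5--5=0, -3--5=2 -> [0, -5, 0, 2]
Stage 2 (OFFSET -1): 0+-1=-1, -5+-1=-6, 0+-1=-1, 2+-1=1 -> [-1, -6, -1, 1]
Stage 3 (ABS): |-1|=1, |-6|=6, |-1|=1, |1|=1 -> [1, 6, 1, 1]
Stage 4 (DELAY): [0, 1, 6, 1] = [0, 1, 6, 1] -> [0, 1, 6, 1]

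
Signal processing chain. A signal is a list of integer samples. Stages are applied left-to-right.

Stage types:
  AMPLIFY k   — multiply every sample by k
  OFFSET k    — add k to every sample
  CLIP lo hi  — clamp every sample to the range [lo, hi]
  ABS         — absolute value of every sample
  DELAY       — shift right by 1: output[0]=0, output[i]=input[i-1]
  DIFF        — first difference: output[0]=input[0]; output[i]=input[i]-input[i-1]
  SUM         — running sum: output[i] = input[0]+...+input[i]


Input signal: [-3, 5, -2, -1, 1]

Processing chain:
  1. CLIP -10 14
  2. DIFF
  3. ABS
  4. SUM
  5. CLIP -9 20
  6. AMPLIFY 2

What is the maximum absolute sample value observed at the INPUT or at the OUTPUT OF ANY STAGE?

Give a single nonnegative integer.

Answer: 40

Derivation:
Input: [-3, 5, -2, -1, 1] (max |s|=5)
Stage 1 (CLIP -10 14): clip(-3,-10,14)=-3, clip(5,-10,14)=5, clip(-2,-10,14)=-2, clip(-1,-10,14)=-1, clip(1,-10,14)=1 -> [-3, 5, -2, -1, 1] (max |s|=5)
Stage 2 (DIFF): s[0]=-3, 5--3=8, -2-5=-7, -1--2=1, 1--1=2 -> [-3, 8, -7, 1, 2] (max |s|=8)
Stage 3 (ABS): |-3|=3, |8|=8, |-7|=7, |1|=1, |2|=2 -> [3, 8, 7, 1, 2] (max |s|=8)
Stage 4 (SUM): sum[0..0]=3, sum[0..1]=11, sum[0..2]=18, sum[0..3]=19, sum[0..4]=21 -> [3, 11, 18, 19, 21] (max |s|=21)
Stage 5 (CLIP -9 20): clip(3,-9,20)=3, clip(11,-9,20)=11, clip(18,-9,20)=18, clip(19,-9,20)=19, clip(21,-9,20)=20 -> [3, 11, 18, 19, 20] (max |s|=20)
Stage 6 (AMPLIFY 2): 3*2=6, 11*2=22, 18*2=36, 19*2=38, 20*2=40 -> [6, 22, 36, 38, 40] (max |s|=40)
Overall max amplitude: 40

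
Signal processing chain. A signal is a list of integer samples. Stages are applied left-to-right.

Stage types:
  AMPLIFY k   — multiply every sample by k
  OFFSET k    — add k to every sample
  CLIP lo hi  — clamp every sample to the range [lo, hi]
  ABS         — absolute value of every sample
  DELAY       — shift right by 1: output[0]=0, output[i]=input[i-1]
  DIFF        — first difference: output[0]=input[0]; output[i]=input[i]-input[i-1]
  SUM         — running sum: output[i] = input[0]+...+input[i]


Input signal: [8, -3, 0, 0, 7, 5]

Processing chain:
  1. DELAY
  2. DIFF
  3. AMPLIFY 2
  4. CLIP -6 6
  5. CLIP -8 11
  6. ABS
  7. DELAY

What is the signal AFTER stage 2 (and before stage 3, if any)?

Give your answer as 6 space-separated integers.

Answer: 0 8 -11 3 0 7

Derivation:
Input: [8, -3, 0, 0, 7, 5]
Stage 1 (DELAY): [0, 8, -3, 0, 0, 7] = [0, 8, -3, 0, 0, 7] -> [0, 8, -3, 0, 0, 7]
Stage 2 (DIFF): s[0]=0, 8-0=8, -3-8=-11, 0--3=3, 0-0=0, 7-0=7 -> [0, 8, -11, 3, 0, 7]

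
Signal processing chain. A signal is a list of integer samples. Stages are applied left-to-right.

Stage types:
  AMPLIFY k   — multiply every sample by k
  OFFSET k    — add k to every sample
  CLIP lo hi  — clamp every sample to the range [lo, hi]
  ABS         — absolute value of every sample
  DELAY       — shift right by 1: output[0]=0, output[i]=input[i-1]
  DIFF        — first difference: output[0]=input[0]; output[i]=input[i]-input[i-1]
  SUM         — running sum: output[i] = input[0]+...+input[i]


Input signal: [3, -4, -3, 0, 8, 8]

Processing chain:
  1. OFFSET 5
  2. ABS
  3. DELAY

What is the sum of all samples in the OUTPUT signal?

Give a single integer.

Input: [3, -4, -3, 0, 8, 8]
Stage 1 (OFFSET 5): 3+5=8, -4+5=1, -3+5=2, 0+5=5, 8+5=13, 8+5=13 -> [8, 1, 2, 5, 13, 13]
Stage 2 (ABS): |8|=8, |1|=1, |2|=2, |5|=5, |13|=13, |13|=13 -> [8, 1, 2, 5, 13, 13]
Stage 3 (DELAY): [0, 8, 1, 2, 5, 13] = [0, 8, 1, 2, 5, 13] -> [0, 8, 1, 2, 5, 13]
Output sum: 29

Answer: 29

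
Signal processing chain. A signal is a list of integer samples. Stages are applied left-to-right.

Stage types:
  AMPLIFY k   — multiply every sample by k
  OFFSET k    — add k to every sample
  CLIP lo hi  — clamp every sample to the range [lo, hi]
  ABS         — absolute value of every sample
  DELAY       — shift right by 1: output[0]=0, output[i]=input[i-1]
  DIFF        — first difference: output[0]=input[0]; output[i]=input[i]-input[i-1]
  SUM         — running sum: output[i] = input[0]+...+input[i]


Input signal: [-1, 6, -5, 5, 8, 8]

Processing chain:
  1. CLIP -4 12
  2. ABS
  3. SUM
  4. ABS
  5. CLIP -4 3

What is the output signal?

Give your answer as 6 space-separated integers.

Input: [-1, 6, -5, 5, 8, 8]
Stage 1 (CLIP -4 12): clip(-1,-4,12)=-1, clip(6,-4,12)=6, clip(-5,-4,12)=-4, clip(5,-4,12)=5, clip(8,-4,12)=8, clip(8,-4,12)=8 -> [-1, 6, -4, 5, 8, 8]
Stage 2 (ABS): |-1|=1, |6|=6, |-4|=4, |5|=5, |8|=8, |8|=8 -> [1, 6, 4, 5, 8, 8]
Stage 3 (SUM): sum[0..0]=1, sum[0..1]=7, sum[0..2]=11, sum[0..3]=16, sum[0..4]=24, sum[0..5]=32 -> [1, 7, 11, 16, 24, 32]
Stage 4 (ABS): |1|=1, |7|=7, |11|=11, |16|=16, |24|=24, |32|=32 -> [1, 7, 11, 16, 24, 32]
Stage 5 (CLIP -4 3): clip(1,-4,3)=1, clip(7,-4,3)=3, clip(11,-4,3)=3, clip(16,-4,3)=3, clip(24,-4,3)=3, clip(32,-4,3)=3 -> [1, 3, 3, 3, 3, 3]

Answer: 1 3 3 3 3 3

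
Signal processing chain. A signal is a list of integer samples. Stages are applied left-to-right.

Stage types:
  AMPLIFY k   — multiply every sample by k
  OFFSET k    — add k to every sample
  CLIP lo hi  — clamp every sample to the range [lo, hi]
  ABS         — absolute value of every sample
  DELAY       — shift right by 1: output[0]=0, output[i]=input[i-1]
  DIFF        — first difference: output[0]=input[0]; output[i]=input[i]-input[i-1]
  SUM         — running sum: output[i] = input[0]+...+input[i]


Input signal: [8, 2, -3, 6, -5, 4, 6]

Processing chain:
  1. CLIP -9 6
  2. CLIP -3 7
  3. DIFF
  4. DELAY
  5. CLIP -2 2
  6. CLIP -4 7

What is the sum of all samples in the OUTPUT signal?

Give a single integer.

Input: [8, 2, -3, 6, -5, 4, 6]
Stage 1 (CLIP -9 6): clip(8,-9,6)=6, clip(2,-9,6)=2, clip(-3,-9,6)=-3, clip(6,-9,6)=6, clip(-5,-9,6)=-5, clip(4,-9,6)=4, clip(6,-9,6)=6 -> [6, 2, -3, 6, -5, 4, 6]
Stage 2 (CLIP -3 7): clip(6,-3,7)=6, clip(2,-3,7)=2, clip(-3,-3,7)=-3, clip(6,-3,7)=6, clip(-5,-3,7)=-3, clip(4,-3,7)=4, clip(6,-3,7)=6 -> [6, 2, -3, 6, -3, 4, 6]
Stage 3 (DIFF): s[0]=6, 2-6=-4, -3-2=-5, 6--3=9, -3-6=-9, 4--3=7, 6-4=2 -> [6, -4, -5, 9, -9, 7, 2]
Stage 4 (DELAY): [0, 6, -4, -5, 9, -9, 7] = [0, 6, -4, -5, 9, -9, 7] -> [0, 6, -4, -5, 9, -9, 7]
Stage 5 (CLIP -2 2): clip(0,-2,2)=0, clip(6,-2,2)=2, clip(-4,-2,2)=-2, clip(-5,-2,2)=-2, clip(9,-2,2)=2, clip(-9,-2,2)=-2, clip(7,-2,2)=2 -> [0, 2, -2, -2, 2, -2, 2]
Stage 6 (CLIP -4 7): clip(0,-4,7)=0, clip(2,-4,7)=2, clip(-2,-4,7)=-2, clip(-2,-4,7)=-2, clip(2,-4,7)=2, clip(-2,-4,7)=-2, clip(2,-4,7)=2 -> [0, 2, -2, -2, 2, -2, 2]
Output sum: 0

Answer: 0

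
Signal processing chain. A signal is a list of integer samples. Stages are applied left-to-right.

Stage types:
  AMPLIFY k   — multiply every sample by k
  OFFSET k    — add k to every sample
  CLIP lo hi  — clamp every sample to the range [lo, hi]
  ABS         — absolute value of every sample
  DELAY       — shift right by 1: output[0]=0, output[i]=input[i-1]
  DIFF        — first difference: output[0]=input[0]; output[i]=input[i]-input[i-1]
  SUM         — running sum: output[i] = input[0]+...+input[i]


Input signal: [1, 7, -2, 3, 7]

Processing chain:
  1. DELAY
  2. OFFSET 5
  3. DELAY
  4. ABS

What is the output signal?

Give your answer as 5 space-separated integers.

Input: [1, 7, -2, 3, 7]
Stage 1 (DELAY): [0, 1, 7, -2, 3] = [0, 1, 7, -2, 3] -> [0, 1, 7, -2, 3]
Stage 2 (OFFSET 5): 0+5=5, 1+5=6, 7+5=12, -2+5=3, 3+5=8 -> [5, 6, 12, 3, 8]
Stage 3 (DELAY): [0, 5, 6, 12, 3] = [0, 5, 6, 12, 3] -> [0, 5, 6, 12, 3]
Stage 4 (ABS): |0|=0, |5|=5, |6|=6, |12|=12, |3|=3 -> [0, 5, 6, 12, 3]

Answer: 0 5 6 12 3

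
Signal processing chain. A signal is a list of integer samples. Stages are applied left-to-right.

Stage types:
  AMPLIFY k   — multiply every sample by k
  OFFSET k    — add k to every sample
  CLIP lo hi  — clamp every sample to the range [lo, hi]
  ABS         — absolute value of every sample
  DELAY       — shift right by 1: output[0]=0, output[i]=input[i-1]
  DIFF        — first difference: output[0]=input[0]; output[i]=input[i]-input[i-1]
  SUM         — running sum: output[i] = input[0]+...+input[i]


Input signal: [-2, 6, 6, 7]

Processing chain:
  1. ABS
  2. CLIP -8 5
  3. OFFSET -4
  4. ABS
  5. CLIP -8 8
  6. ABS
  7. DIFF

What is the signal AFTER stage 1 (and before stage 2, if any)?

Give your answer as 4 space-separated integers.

Input: [-2, 6, 6, 7]
Stage 1 (ABS): |-2|=2, |6|=6, |6|=6, |7|=7 -> [2, 6, 6, 7]

Answer: 2 6 6 7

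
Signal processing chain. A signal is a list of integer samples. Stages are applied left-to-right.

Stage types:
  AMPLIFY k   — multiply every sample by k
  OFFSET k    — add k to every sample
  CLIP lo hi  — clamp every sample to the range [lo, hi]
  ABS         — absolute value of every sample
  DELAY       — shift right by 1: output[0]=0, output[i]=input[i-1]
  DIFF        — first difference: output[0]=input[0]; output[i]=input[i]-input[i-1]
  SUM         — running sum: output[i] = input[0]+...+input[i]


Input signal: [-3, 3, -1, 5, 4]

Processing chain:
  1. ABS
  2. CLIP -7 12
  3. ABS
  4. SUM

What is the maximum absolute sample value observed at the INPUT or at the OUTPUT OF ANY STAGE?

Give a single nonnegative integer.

Input: [-3, 3, -1, 5, 4] (max |s|=5)
Stage 1 (ABS): |-3|=3, |3|=3, |-1|=1, |5|=5, |4|=4 -> [3, 3, 1, 5, 4] (max |s|=5)
Stage 2 (CLIP -7 12): clip(3,-7,12)=3, clip(3,-7,12)=3, clip(1,-7,12)=1, clip(5,-7,12)=5, clip(4,-7,12)=4 -> [3, 3, 1, 5, 4] (max |s|=5)
Stage 3 (ABS): |3|=3, |3|=3, |1|=1, |5|=5, |4|=4 -> [3, 3, 1, 5, 4] (max |s|=5)
Stage 4 (SUM): sum[0..0]=3, sum[0..1]=6, sum[0..2]=7, sum[0..3]=12, sum[0..4]=16 -> [3, 6, 7, 12, 16] (max |s|=16)
Overall max amplitude: 16

Answer: 16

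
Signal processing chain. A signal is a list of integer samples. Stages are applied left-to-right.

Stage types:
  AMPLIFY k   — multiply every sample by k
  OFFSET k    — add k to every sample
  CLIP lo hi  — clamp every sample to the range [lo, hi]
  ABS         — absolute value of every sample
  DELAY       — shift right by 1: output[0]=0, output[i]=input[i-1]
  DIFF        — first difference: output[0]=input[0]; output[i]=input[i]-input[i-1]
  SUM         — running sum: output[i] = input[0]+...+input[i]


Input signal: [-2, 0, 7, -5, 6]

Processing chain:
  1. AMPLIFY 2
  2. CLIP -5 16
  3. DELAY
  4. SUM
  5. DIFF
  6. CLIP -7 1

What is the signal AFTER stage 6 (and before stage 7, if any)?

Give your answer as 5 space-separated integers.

Answer: 0 -4 0 1 -5

Derivation:
Input: [-2, 0, 7, -5, 6]
Stage 1 (AMPLIFY 2): -2*2=-4, 0*2=0, 7*2=14, -5*2=-10, 6*2=12 -> [-4, 0, 14, -10, 12]
Stage 2 (CLIP -5 16): clip(-4,-5,16)=-4, clip(0,-5,16)=0, clip(14,-5,16)=14, clip(-10,-5,16)=-5, clip(12,-5,16)=12 -> [-4, 0, 14, -5, 12]
Stage 3 (DELAY): [0, -4, 0, 14, -5] = [0, -4, 0, 14, -5] -> [0, -4, 0, 14, -5]
Stage 4 (SUM): sum[0..0]=0, sum[0..1]=-4, sum[0..2]=-4, sum[0..3]=10, sum[0..4]=5 -> [0, -4, -4, 10, 5]
Stage 5 (DIFF): s[0]=0, -4-0=-4, -4--4=0, 10--4=14, 5-10=-5 -> [0, -4, 0, 14, -5]
Stage 6 (CLIP -7 1): clip(0,-7,1)=0, clip(-4,-7,1)=-4, clip(0,-7,1)=0, clip(14,-7,1)=1, clip(-5,-7,1)=-5 -> [0, -4, 0, 1, -5]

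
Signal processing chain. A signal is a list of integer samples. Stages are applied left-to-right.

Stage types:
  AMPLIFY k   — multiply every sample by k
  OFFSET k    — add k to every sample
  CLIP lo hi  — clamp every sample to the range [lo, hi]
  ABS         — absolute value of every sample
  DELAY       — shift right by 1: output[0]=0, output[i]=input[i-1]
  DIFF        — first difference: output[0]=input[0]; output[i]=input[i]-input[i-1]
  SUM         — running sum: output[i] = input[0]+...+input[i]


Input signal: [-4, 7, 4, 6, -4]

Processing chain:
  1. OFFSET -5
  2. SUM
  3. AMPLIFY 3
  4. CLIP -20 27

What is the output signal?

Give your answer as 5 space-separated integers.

Answer: -20 -20 -20 -20 -20

Derivation:
Input: [-4, 7, 4, 6, -4]
Stage 1 (OFFSET -5): -4+-5=-9, 7+-5=2, 4+-5=-1, 6+-5=1, -4+-5=-9 -> [-9, 2, -1, 1, -9]
Stage 2 (SUM): sum[0..0]=-9, sum[0..1]=-7, sum[0..2]=-8, sum[0..3]=-7, sum[0..4]=-16 -> [-9, -7, -8, -7, -16]
Stage 3 (AMPLIFY 3): -9*3=-27, -7*3=-21, -8*3=-24, -7*3=-21, -16*3=-48 -> [-27, -21, -24, -21, -48]
Stage 4 (CLIP -20 27): clip(-27,-20,27)=-20, clip(-21,-20,27)=-20, clip(-24,-20,27)=-20, clip(-21,-20,27)=-20, clip(-48,-20,27)=-20 -> [-20, -20, -20, -20, -20]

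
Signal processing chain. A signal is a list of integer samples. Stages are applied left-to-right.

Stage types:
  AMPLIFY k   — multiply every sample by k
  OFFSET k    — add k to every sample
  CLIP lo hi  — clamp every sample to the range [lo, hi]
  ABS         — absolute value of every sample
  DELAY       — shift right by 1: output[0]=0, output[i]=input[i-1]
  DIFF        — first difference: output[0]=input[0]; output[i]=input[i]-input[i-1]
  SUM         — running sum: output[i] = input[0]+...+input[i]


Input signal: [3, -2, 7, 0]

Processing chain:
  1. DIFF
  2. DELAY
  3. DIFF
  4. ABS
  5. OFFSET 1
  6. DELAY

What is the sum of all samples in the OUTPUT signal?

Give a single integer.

Answer: 14

Derivation:
Input: [3, -2, 7, 0]
Stage 1 (DIFF): s[0]=3, -2-3=-5, 7--2=9, 0-7=-7 -> [3, -5, 9, -7]
Stage 2 (DELAY): [0, 3, -5, 9] = [0, 3, -5, 9] -> [0, 3, -5, 9]
Stage 3 (DIFF): s[0]=0, 3-0=3, -5-3=-8, 9--5=14 -> [0, 3, -8, 14]
Stage 4 (ABS): |0|=0, |3|=3, |-8|=8, |14|=14 -> [0, 3, 8, 14]
Stage 5 (OFFSET 1): 0+1=1, 3+1=4, 8+1=9, 14+1=15 -> [1, 4, 9, 15]
Stage 6 (DELAY): [0, 1, 4, 9] = [0, 1, 4, 9] -> [0, 1, 4, 9]
Output sum: 14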